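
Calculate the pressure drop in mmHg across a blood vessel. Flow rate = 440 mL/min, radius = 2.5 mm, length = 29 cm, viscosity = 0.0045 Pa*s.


dP = 8*mu*L*Q / (pi*r^4)
Q = 440 mL/min = 7.33333e-06 m^3/s
dP = 623.867 Pa = 623.867 / 133.322 mmHg = 4.679 mmHg


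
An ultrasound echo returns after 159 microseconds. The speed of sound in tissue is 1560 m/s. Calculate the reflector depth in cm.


depth = c * t / 2
t = 159 us = 1.5900e-04 s
depth = 1560 * 1.5900e-04 / 2
depth = 0.12402 m = 12.402 cm


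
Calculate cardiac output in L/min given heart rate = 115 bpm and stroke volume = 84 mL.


CO = HR * SV
CO = 115 * 84 / 1000
CO = 9.66 L/min


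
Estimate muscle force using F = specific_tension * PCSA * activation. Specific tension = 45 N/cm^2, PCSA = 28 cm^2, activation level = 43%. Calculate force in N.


F = sigma * PCSA * activation
F = 45 * 28 * 0.43
F = 541.8 N


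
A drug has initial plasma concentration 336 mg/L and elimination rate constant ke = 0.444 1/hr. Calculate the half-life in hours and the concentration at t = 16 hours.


t_half = ln(2) / ke = 0.693147 / 0.444 = 1.561 hr
C(t) = C0 * exp(-ke*t) = 336 * exp(-0.444*16)
C(16) = 0.2761 mg/L


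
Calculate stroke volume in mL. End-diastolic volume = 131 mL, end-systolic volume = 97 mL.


SV = EDV - ESV
SV = 131 - 97
SV = 34 mL


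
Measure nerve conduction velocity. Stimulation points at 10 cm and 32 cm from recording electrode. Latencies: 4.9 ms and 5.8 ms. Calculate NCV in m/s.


Distance = (32 - 10) / 100 = 0.22 m
dt = (5.8 - 4.9) / 1000 = 9.0000e-04 s
NCV = dist / dt = 244.4 m/s


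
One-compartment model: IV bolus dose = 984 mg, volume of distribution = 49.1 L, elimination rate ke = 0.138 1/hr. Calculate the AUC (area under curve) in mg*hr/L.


C0 = Dose/Vd = 984/49.1 = 20.0407 mg/L
AUC = C0/ke = 20.0407/0.138
AUC = 145.2 mg*hr/L


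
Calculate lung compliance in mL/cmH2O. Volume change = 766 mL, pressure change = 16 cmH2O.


C = dV / dP
C = 766 / 16
C = 47.88 mL/cmH2O


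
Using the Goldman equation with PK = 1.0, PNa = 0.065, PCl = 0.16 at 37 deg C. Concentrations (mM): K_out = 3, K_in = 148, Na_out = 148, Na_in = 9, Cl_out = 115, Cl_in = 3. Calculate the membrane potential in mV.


Vm = (RT/F)*ln((PK*Ko + PNa*Nao + PCl*Cli)/(PK*Ki + PNa*Nai + PCl*Clo))
Numer = 13.1, Denom = 166.985
Vm = -68.02 mV


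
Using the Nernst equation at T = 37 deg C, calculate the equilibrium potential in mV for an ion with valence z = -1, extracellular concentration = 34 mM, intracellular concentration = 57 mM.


E = (RT/(zF)) * ln(C_out/C_in)
T = 37 + 273.15 = 310.15 K
E = (8.314 * 310.15 / (-1 * 96485)) * ln(34/57)
E = 13.81 mV


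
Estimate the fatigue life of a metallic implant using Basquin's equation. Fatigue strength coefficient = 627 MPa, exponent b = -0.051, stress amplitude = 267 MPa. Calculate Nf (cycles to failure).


sigma_a = sigma_f' * (2Nf)^b
2Nf = (sigma_a/sigma_f')^(1/b)
2Nf = (267/627)^(1/-0.051)
2Nf = 18609340
Nf = 9.3047e+06


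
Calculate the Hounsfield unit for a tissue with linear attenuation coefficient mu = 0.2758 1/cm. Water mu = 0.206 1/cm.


HU = ((mu_tissue - mu_water) / mu_water) * 1000
HU = ((0.2758 - 0.206) / 0.206) * 1000
HU = 338.8


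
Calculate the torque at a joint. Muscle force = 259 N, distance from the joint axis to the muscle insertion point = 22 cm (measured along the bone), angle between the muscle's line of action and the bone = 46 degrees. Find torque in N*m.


Torque = F * d * sin(theta)   (moment arm = d*sin(theta))
d = 22 cm = 0.22 m
Torque = 259 * 0.22 * sin(46)
Torque = 40.99 N*m


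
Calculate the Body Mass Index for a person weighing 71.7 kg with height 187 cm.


BMI = weight / height^2
height = 187 cm = 1.87 m
BMI = 71.7 / 1.87^2
BMI = 20.5 kg/m^2


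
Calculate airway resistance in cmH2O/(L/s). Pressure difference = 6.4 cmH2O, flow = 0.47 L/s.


R = dP / flow
R = 6.4 / 0.47
R = 13.62 cmH2O/(L/s)


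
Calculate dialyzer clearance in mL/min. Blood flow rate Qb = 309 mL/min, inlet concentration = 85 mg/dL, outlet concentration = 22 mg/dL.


K = Qb * (Cb_in - Cb_out) / Cb_in
K = 309 * (85 - 22) / 85
K = 229 mL/min


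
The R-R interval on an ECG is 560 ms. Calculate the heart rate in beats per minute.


HR = 60 / RR_interval(s)
RR = 560 ms = 0.56 s
HR = 60 / 0.56 = 107.1 bpm


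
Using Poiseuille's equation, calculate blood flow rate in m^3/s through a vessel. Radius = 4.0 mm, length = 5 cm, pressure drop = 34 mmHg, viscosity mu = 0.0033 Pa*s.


Q = pi*r^4*dP / (8*mu*L)
r = 0.004 m, L = 0.05 m
dP = 34 mmHg = 4532.948 Pa
Q = 0.002762 m^3/s


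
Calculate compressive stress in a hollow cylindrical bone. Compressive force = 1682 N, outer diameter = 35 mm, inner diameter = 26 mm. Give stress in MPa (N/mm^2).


A = pi*(r_o^2 - r_i^2)
r_o = 17.5 mm, r_i = 13 mm
A = 431.184 mm^2
sigma = F/A = 1682 / 431.184
sigma = 3.901 MPa


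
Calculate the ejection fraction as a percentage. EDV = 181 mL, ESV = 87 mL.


SV = EDV - ESV = 181 - 87 = 94 mL
EF = SV/EDV * 100 = 94/181 * 100
EF = 51.93%


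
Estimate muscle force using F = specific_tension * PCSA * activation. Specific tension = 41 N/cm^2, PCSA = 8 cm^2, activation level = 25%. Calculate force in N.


F = sigma * PCSA * activation
F = 41 * 8 * 0.25
F = 82 N


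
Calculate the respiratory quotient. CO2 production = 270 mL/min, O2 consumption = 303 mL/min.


RQ = VCO2 / VO2
RQ = 270 / 303
RQ = 0.8911


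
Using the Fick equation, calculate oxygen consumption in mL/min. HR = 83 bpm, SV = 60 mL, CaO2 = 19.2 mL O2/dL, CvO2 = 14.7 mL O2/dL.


CO = HR*SV = 83*60/1000 = 4.98 L/min
a-v O2 diff = 19.2 - 14.7 = 4.5 mL/dL
VO2 = CO * (CaO2-CvO2) * 10 dL/L
VO2 = 4.98 * 4.5 * 10
VO2 = 224.1 mL/min


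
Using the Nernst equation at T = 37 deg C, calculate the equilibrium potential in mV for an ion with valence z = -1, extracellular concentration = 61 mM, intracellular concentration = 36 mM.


E = (RT/(zF)) * ln(C_out/C_in)
T = 37 + 273.15 = 310.15 K
E = (8.314 * 310.15 / (-1 * 96485)) * ln(61/36)
E = -14.09 mV


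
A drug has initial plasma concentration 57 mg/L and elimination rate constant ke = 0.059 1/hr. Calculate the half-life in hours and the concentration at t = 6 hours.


t_half = ln(2) / ke = 0.693147 / 0.059 = 11.75 hr
C(t) = C0 * exp(-ke*t) = 57 * exp(-0.059*6)
C(6) = 40.01 mg/L


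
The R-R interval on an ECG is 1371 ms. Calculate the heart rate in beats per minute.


HR = 60 / RR_interval(s)
RR = 1371 ms = 1.371 s
HR = 60 / 1.371 = 43.76 bpm


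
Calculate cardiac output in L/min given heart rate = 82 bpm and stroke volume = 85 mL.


CO = HR * SV
CO = 82 * 85 / 1000
CO = 6.97 L/min


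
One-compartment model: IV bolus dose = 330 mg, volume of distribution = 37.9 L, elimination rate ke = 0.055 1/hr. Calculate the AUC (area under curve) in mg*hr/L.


C0 = Dose/Vd = 330/37.9 = 8.70712 mg/L
AUC = C0/ke = 8.70712/0.055
AUC = 158.3 mg*hr/L


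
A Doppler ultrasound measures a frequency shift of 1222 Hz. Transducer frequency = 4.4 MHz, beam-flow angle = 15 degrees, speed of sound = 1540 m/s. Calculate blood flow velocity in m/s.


v = fd * c / (2 * f0 * cos(theta))
v = 1222 * 1540 / (2 * 4.4000e+06 * cos(15))
v = 0.2214 m/s


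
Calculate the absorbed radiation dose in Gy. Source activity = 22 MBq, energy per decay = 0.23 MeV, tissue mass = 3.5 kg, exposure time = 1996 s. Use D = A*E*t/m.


A = 22 MBq = 2.2000e+07 Bq
E = 0.23 MeV = 3.6846e-14 J
D = A*E*t/m = 2.2000e+07*3.6846e-14*1996/3.5
D = 4.6228e-04 Gy


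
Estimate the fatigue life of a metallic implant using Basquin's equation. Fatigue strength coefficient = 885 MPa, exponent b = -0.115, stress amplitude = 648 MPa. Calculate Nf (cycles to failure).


sigma_a = sigma_f' * (2Nf)^b
2Nf = (sigma_a/sigma_f')^(1/b)
2Nf = (648/885)^(1/-0.115)
2Nf = 15.035412
Nf = 7.518


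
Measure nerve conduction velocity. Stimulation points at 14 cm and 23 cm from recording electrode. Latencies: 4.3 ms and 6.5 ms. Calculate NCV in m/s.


Distance = (23 - 14) / 100 = 0.09 m
dt = (6.5 - 4.3) / 1000 = 0.0022 s
NCV = dist / dt = 40.91 m/s


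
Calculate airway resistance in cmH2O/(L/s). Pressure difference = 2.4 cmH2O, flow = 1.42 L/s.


R = dP / flow
R = 2.4 / 1.42
R = 1.69 cmH2O/(L/s)


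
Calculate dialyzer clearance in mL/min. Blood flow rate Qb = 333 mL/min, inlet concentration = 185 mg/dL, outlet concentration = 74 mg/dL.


K = Qb * (Cb_in - Cb_out) / Cb_in
K = 333 * (185 - 74) / 185
K = 199.8 mL/min


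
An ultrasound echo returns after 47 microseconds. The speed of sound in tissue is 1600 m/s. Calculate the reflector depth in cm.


depth = c * t / 2
t = 47 us = 4.7000e-05 s
depth = 1600 * 4.7000e-05 / 2
depth = 0.0376 m = 3.76 cm


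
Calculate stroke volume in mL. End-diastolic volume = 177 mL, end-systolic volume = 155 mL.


SV = EDV - ESV
SV = 177 - 155
SV = 22 mL


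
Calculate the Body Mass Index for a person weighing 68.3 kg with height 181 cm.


BMI = weight / height^2
height = 181 cm = 1.81 m
BMI = 68.3 / 1.81^2
BMI = 20.85 kg/m^2


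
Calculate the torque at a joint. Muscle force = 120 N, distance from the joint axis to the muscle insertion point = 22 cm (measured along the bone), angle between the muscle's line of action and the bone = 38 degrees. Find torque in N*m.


Torque = F * d * sin(theta)   (moment arm = d*sin(theta))
d = 22 cm = 0.22 m
Torque = 120 * 0.22 * sin(38)
Torque = 16.25 N*m


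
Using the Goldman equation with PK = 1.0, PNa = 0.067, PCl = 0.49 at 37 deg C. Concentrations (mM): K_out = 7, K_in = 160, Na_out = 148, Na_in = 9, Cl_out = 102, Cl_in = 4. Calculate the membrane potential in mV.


Vm = (RT/F)*ln((PK*Ko + PNa*Nao + PCl*Cli)/(PK*Ki + PNa*Nai + PCl*Clo))
Numer = 18.876, Denom = 210.583
Vm = -64.46 mV


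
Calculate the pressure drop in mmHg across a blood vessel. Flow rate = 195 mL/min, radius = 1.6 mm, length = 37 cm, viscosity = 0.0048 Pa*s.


dP = 8*mu*L*Q / (pi*r^4)
Q = 195 mL/min = 3.25e-06 m^3/s
dP = 2242.78 Pa = 2242.78 / 133.322 mmHg = 16.82 mmHg


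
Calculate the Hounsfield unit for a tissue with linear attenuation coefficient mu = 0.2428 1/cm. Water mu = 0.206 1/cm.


HU = ((mu_tissue - mu_water) / mu_water) * 1000
HU = ((0.2428 - 0.206) / 0.206) * 1000
HU = 178.6


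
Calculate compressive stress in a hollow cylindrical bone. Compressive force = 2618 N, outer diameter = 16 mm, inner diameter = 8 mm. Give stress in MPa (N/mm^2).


A = pi*(r_o^2 - r_i^2)
r_o = 8 mm, r_i = 4 mm
A = 150.796 mm^2
sigma = F/A = 2618 / 150.796
sigma = 17.36 MPa


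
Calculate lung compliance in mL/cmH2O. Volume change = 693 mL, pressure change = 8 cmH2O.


C = dV / dP
C = 693 / 8
C = 86.62 mL/cmH2O


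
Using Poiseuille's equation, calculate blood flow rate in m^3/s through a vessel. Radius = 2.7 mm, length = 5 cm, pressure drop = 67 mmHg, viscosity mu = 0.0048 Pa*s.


Q = pi*r^4*dP / (8*mu*L)
r = 0.0027 m, L = 0.05 m
dP = 67 mmHg = 8932.574 Pa
Q = 7.7675e-04 m^3/s


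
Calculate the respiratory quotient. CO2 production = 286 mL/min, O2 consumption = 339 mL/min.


RQ = VCO2 / VO2
RQ = 286 / 339
RQ = 0.8437


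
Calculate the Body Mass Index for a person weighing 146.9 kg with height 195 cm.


BMI = weight / height^2
height = 195 cm = 1.95 m
BMI = 146.9 / 1.95^2
BMI = 38.63 kg/m^2


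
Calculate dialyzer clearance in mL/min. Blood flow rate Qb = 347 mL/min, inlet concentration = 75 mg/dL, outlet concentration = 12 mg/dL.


K = Qb * (Cb_in - Cb_out) / Cb_in
K = 347 * (75 - 12) / 75
K = 291.5 mL/min


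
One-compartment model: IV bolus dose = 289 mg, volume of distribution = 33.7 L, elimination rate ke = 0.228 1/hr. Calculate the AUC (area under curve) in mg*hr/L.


C0 = Dose/Vd = 289/33.7 = 8.57567 mg/L
AUC = C0/ke = 8.57567/0.228
AUC = 37.61 mg*hr/L


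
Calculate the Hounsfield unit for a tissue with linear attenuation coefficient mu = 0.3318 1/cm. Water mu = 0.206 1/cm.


HU = ((mu_tissue - mu_water) / mu_water) * 1000
HU = ((0.3318 - 0.206) / 0.206) * 1000
HU = 610.7


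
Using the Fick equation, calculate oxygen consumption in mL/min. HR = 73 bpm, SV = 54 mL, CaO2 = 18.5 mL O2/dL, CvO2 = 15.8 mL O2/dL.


CO = HR*SV = 73*54/1000 = 3.942 L/min
a-v O2 diff = 18.5 - 15.8 = 2.7 mL/dL
VO2 = CO * (CaO2-CvO2) * 10 dL/L
VO2 = 3.942 * 2.7 * 10
VO2 = 106.4 mL/min


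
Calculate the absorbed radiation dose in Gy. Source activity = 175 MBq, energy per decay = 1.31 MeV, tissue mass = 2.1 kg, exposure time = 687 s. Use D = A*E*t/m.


A = 175 MBq = 1.7500e+08 Bq
E = 1.31 MeV = 2.09862e-13 J
D = A*E*t/m = 1.7500e+08*2.09862e-13*687/2.1
D = 0.01201 Gy


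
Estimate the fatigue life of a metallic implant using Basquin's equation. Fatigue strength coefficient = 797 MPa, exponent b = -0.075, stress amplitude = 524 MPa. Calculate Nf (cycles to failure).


sigma_a = sigma_f' * (2Nf)^b
2Nf = (sigma_a/sigma_f')^(1/b)
2Nf = (524/797)^(1/-0.075)
2Nf = 268.13929
Nf = 134.1


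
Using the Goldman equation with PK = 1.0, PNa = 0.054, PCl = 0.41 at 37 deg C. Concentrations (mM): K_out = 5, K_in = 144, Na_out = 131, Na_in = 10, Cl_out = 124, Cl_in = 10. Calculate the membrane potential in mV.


Vm = (RT/F)*ln((PK*Ko + PNa*Nao + PCl*Cli)/(PK*Ki + PNa*Nai + PCl*Clo))
Numer = 16.174, Denom = 195.38
Vm = -66.59 mV


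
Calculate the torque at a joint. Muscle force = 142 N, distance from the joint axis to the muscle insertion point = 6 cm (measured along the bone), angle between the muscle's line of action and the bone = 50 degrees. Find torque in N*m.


Torque = F * d * sin(theta)   (moment arm = d*sin(theta))
d = 6 cm = 0.06 m
Torque = 142 * 0.06 * sin(50)
Torque = 6.527 N*m


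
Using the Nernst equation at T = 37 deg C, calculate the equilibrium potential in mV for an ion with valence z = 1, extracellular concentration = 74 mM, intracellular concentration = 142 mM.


E = (RT/(zF)) * ln(C_out/C_in)
T = 37 + 273.15 = 310.15 K
E = (8.314 * 310.15 / (1 * 96485)) * ln(74/142)
E = -17.42 mV


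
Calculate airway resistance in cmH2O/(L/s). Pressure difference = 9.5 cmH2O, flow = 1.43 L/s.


R = dP / flow
R = 9.5 / 1.43
R = 6.643 cmH2O/(L/s)


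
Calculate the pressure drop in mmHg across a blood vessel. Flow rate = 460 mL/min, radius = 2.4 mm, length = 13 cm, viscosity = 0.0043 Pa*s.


dP = 8*mu*L*Q / (pi*r^4)
Q = 460 mL/min = 7.66667e-06 m^3/s
dP = 328.938 Pa = 328.938 / 133.322 mmHg = 2.467 mmHg


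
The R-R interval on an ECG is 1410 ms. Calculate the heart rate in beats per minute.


HR = 60 / RR_interval(s)
RR = 1410 ms = 1.41 s
HR = 60 / 1.41 = 42.55 bpm


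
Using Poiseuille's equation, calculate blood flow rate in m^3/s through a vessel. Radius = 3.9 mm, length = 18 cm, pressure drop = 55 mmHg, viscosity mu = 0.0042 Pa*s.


Q = pi*r^4*dP / (8*mu*L)
r = 0.0039 m, L = 0.18 m
dP = 55 mmHg = 7332.71 Pa
Q = 8.8117e-04 m^3/s


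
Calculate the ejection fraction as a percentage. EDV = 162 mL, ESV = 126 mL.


SV = EDV - ESV = 162 - 126 = 36 mL
EF = SV/EDV * 100 = 36/162 * 100
EF = 22.22%


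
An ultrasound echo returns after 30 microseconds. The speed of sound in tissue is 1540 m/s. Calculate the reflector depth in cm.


depth = c * t / 2
t = 30 us = 3.0000e-05 s
depth = 1540 * 3.0000e-05 / 2
depth = 0.0231 m = 2.31 cm


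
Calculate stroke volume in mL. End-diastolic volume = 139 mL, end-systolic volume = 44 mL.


SV = EDV - ESV
SV = 139 - 44
SV = 95 mL


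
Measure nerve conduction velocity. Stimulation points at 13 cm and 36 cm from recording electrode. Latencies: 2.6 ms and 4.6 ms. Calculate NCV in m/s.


Distance = (36 - 13) / 100 = 0.23 m
dt = (4.6 - 2.6) / 1000 = 0.002 s
NCV = dist / dt = 115 m/s


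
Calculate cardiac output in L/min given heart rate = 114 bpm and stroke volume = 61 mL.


CO = HR * SV
CO = 114 * 61 / 1000
CO = 6.954 L/min


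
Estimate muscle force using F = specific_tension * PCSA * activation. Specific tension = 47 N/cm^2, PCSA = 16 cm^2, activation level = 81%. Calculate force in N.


F = sigma * PCSA * activation
F = 47 * 16 * 0.81
F = 609.1 N


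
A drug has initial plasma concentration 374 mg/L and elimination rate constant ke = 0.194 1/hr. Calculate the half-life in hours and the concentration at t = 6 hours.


t_half = ln(2) / ke = 0.693147 / 0.194 = 3.573 hr
C(t) = C0 * exp(-ke*t) = 374 * exp(-0.194*6)
C(6) = 116.8 mg/L


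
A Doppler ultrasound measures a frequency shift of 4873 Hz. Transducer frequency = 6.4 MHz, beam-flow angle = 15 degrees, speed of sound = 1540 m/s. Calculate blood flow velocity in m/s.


v = fd * c / (2 * f0 * cos(theta))
v = 4873 * 1540 / (2 * 6.4000e+06 * cos(15))
v = 0.607 m/s


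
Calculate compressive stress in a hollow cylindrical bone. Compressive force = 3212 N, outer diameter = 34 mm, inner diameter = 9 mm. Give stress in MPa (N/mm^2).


A = pi*(r_o^2 - r_i^2)
r_o = 17 mm, r_i = 4.5 mm
A = 844.303 mm^2
sigma = F/A = 3212 / 844.303
sigma = 3.804 MPa


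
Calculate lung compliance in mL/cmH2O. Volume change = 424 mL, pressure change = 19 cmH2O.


C = dV / dP
C = 424 / 19
C = 22.32 mL/cmH2O


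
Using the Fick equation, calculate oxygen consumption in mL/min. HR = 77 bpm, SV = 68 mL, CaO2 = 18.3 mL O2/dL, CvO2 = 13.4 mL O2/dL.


CO = HR*SV = 77*68/1000 = 5.236 L/min
a-v O2 diff = 18.3 - 13.4 = 4.9 mL/dL
VO2 = CO * (CaO2-CvO2) * 10 dL/L
VO2 = 5.236 * 4.9 * 10
VO2 = 256.6 mL/min


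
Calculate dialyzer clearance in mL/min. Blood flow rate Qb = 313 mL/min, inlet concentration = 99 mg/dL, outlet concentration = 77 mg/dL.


K = Qb * (Cb_in - Cb_out) / Cb_in
K = 313 * (99 - 77) / 99
K = 69.56 mL/min


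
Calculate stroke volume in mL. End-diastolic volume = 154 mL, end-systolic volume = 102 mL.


SV = EDV - ESV
SV = 154 - 102
SV = 52 mL


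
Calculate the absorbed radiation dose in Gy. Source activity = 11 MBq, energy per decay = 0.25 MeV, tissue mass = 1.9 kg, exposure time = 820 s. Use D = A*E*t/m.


A = 11 MBq = 1.1000e+07 Bq
E = 0.25 MeV = 4.005e-14 J
D = A*E*t/m = 1.1000e+07*4.005e-14*820/1.9
D = 1.9013e-04 Gy


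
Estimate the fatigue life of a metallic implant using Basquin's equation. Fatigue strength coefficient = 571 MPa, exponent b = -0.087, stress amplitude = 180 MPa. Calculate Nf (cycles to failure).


sigma_a = sigma_f' * (2Nf)^b
2Nf = (sigma_a/sigma_f')^(1/b)
2Nf = (180/571)^(1/-0.087)
2Nf = 579161.97
Nf = 2.896e+05


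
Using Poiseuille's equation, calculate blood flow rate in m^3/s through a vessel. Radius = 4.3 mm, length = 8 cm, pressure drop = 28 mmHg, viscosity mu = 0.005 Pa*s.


Q = pi*r^4*dP / (8*mu*L)
r = 0.0043 m, L = 0.08 m
dP = 28 mmHg = 3733.016 Pa
Q = 0.001253 m^3/s


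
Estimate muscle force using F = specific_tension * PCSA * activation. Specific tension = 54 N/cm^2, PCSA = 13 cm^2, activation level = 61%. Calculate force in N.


F = sigma * PCSA * activation
F = 54 * 13 * 0.61
F = 428.2 N


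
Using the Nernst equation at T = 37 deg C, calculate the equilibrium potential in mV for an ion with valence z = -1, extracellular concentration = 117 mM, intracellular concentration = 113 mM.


E = (RT/(zF)) * ln(C_out/C_in)
T = 37 + 273.15 = 310.15 K
E = (8.314 * 310.15 / (-1 * 96485)) * ln(117/113)
E = -0.9297 mV


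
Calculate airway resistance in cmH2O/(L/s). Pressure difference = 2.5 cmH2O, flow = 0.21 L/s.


R = dP / flow
R = 2.5 / 0.21
R = 11.9 cmH2O/(L/s)


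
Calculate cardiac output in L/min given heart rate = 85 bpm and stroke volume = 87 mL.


CO = HR * SV
CO = 85 * 87 / 1000
CO = 7.395 L/min


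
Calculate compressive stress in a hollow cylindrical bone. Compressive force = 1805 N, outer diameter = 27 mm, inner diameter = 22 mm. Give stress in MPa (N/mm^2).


A = pi*(r_o^2 - r_i^2)
r_o = 13.5 mm, r_i = 11 mm
A = 192.423 mm^2
sigma = F/A = 1805 / 192.423
sigma = 9.38 MPa


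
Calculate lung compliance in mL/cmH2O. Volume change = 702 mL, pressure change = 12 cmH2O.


C = dV / dP
C = 702 / 12
C = 58.5 mL/cmH2O


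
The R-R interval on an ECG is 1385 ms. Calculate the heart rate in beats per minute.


HR = 60 / RR_interval(s)
RR = 1385 ms = 1.385 s
HR = 60 / 1.385 = 43.32 bpm


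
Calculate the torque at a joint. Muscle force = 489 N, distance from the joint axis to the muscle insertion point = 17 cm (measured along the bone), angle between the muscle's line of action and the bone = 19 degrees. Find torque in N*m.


Torque = F * d * sin(theta)   (moment arm = d*sin(theta))
d = 17 cm = 0.17 m
Torque = 489 * 0.17 * sin(19)
Torque = 27.06 N*m


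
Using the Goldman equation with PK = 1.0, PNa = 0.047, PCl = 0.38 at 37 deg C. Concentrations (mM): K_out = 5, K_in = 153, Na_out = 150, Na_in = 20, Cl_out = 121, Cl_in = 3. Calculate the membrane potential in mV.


Vm = (RT/F)*ln((PK*Ko + PNa*Nao + PCl*Cli)/(PK*Ki + PNa*Nai + PCl*Clo))
Numer = 13.19, Denom = 199.92
Vm = -72.65 mV


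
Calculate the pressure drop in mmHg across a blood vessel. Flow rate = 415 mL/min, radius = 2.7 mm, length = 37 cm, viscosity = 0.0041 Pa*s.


dP = 8*mu*L*Q / (pi*r^4)
Q = 415 mL/min = 6.91667e-06 m^3/s
dP = 502.768 Pa = 502.768 / 133.322 mmHg = 3.771 mmHg


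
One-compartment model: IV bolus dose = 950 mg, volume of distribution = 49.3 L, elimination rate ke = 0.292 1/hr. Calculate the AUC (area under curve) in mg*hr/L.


C0 = Dose/Vd = 950/49.3 = 19.2698 mg/L
AUC = C0/ke = 19.2698/0.292
AUC = 65.99 mg*hr/L


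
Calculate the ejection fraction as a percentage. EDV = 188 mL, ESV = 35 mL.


SV = EDV - ESV = 188 - 35 = 153 mL
EF = SV/EDV * 100 = 153/188 * 100
EF = 81.38%


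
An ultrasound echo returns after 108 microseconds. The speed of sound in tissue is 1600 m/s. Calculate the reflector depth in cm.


depth = c * t / 2
t = 108 us = 1.0800e-04 s
depth = 1600 * 1.0800e-04 / 2
depth = 0.0864 m = 8.64 cm


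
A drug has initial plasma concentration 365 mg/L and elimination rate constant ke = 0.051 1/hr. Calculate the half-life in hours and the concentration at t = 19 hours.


t_half = ln(2) / ke = 0.693147 / 0.051 = 13.59 hr
C(t) = C0 * exp(-ke*t) = 365 * exp(-0.051*19)
C(19) = 138.5 mg/L


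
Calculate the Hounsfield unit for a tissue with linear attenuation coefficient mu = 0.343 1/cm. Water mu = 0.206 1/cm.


HU = ((mu_tissue - mu_water) / mu_water) * 1000
HU = ((0.343 - 0.206) / 0.206) * 1000
HU = 665


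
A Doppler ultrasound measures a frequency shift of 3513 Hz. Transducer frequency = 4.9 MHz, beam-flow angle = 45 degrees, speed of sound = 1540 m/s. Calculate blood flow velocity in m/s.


v = fd * c / (2 * f0 * cos(theta))
v = 3513 * 1540 / (2 * 4.9000e+06 * cos(45))
v = 0.7807 m/s


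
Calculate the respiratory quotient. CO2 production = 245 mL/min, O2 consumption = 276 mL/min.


RQ = VCO2 / VO2
RQ = 245 / 276
RQ = 0.8877


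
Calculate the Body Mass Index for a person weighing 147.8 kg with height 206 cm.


BMI = weight / height^2
height = 206 cm = 2.06 m
BMI = 147.8 / 2.06^2
BMI = 34.83 kg/m^2


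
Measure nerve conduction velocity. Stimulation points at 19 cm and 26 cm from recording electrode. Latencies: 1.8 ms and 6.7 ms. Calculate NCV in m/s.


Distance = (26 - 19) / 100 = 0.07 m
dt = (6.7 - 1.8) / 1000 = 0.0049 s
NCV = dist / dt = 14.29 m/s


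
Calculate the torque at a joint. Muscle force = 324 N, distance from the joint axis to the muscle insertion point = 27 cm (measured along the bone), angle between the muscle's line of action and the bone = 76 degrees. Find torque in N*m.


Torque = F * d * sin(theta)   (moment arm = d*sin(theta))
d = 27 cm = 0.27 m
Torque = 324 * 0.27 * sin(76)
Torque = 84.88 N*m


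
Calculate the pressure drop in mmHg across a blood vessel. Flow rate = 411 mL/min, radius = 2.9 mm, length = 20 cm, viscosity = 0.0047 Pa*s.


dP = 8*mu*L*Q / (pi*r^4)
Q = 411 mL/min = 6.85e-06 m^3/s
dP = 231.828 Pa = 231.828 / 133.322 mmHg = 1.739 mmHg


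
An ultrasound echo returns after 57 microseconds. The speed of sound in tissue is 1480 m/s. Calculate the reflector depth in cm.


depth = c * t / 2
t = 57 us = 5.7000e-05 s
depth = 1480 * 5.7000e-05 / 2
depth = 0.04218 m = 4.218 cm


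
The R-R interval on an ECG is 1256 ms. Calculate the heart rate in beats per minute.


HR = 60 / RR_interval(s)
RR = 1256 ms = 1.256 s
HR = 60 / 1.256 = 47.77 bpm


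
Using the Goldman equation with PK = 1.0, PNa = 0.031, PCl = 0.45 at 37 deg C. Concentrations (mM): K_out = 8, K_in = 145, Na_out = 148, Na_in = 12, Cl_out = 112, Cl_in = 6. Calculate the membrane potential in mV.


Vm = (RT/F)*ln((PK*Ko + PNa*Nao + PCl*Cli)/(PK*Ki + PNa*Nai + PCl*Clo))
Numer = 15.288, Denom = 195.772
Vm = -68.15 mV


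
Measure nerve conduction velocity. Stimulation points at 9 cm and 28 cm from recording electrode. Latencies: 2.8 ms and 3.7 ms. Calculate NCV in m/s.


Distance = (28 - 9) / 100 = 0.19 m
dt = (3.7 - 2.8) / 1000 = 9.0000e-04 s
NCV = dist / dt = 211.1 m/s


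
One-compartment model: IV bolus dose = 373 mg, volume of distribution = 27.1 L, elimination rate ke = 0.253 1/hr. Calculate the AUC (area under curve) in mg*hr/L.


C0 = Dose/Vd = 373/27.1 = 13.7638 mg/L
AUC = C0/ke = 13.7638/0.253
AUC = 54.4 mg*hr/L


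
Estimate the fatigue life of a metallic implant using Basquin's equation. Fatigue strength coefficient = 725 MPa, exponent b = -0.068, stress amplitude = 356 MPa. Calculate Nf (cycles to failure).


sigma_a = sigma_f' * (2Nf)^b
2Nf = (sigma_a/sigma_f')^(1/b)
2Nf = (356/725)^(1/-0.068)
2Nf = 34871.507
Nf = 1.744e+04


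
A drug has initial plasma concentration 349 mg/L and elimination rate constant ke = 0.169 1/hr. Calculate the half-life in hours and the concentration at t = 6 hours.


t_half = ln(2) / ke = 0.693147 / 0.169 = 4.101 hr
C(t) = C0 * exp(-ke*t) = 349 * exp(-0.169*6)
C(6) = 126.6 mg/L


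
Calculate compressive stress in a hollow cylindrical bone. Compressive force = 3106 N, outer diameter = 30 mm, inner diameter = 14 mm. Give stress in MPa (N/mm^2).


A = pi*(r_o^2 - r_i^2)
r_o = 15 mm, r_i = 7 mm
A = 552.92 mm^2
sigma = F/A = 3106 / 552.92
sigma = 5.617 MPa


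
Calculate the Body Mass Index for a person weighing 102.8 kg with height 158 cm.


BMI = weight / height^2
height = 158 cm = 1.58 m
BMI = 102.8 / 1.58^2
BMI = 41.18 kg/m^2


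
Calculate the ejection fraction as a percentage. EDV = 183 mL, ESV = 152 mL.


SV = EDV - ESV = 183 - 152 = 31 mL
EF = SV/EDV * 100 = 31/183 * 100
EF = 16.94%


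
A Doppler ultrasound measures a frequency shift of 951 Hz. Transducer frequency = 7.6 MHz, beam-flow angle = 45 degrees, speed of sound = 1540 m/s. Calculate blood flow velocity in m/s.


v = fd * c / (2 * f0 * cos(theta))
v = 951 * 1540 / (2 * 7.6000e+06 * cos(45))
v = 0.1363 m/s


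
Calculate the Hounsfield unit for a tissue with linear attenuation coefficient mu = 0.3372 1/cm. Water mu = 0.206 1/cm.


HU = ((mu_tissue - mu_water) / mu_water) * 1000
HU = ((0.3372 - 0.206) / 0.206) * 1000
HU = 636.9


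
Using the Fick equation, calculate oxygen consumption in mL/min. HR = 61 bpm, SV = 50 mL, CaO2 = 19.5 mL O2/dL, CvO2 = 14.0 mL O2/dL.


CO = HR*SV = 61*50/1000 = 3.05 L/min
a-v O2 diff = 19.5 - 14.0 = 5.5 mL/dL
VO2 = CO * (CaO2-CvO2) * 10 dL/L
VO2 = 3.05 * 5.5 * 10
VO2 = 167.8 mL/min


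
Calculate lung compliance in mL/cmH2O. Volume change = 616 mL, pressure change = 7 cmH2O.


C = dV / dP
C = 616 / 7
C = 88 mL/cmH2O


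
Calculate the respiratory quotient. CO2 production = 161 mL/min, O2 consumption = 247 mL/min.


RQ = VCO2 / VO2
RQ = 161 / 247
RQ = 0.6518


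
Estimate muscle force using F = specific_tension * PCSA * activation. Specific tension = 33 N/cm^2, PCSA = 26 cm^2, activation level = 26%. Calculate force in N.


F = sigma * PCSA * activation
F = 33 * 26 * 0.26
F = 223.1 N


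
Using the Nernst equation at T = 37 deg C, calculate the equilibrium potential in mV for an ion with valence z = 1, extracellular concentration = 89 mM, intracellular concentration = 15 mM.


E = (RT/(zF)) * ln(C_out/C_in)
T = 37 + 273.15 = 310.15 K
E = (8.314 * 310.15 / (1 * 96485)) * ln(89/15)
E = 47.59 mV


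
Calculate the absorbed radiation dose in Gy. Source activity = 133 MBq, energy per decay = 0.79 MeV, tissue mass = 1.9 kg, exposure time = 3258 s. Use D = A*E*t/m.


A = 133 MBq = 1.3300e+08 Bq
E = 0.79 MeV = 1.26558e-13 J
D = A*E*t/m = 1.3300e+08*1.26558e-13*3258/1.9
D = 0.02886 Gy


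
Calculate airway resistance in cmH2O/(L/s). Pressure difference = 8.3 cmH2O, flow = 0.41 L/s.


R = dP / flow
R = 8.3 / 0.41
R = 20.24 cmH2O/(L/s)


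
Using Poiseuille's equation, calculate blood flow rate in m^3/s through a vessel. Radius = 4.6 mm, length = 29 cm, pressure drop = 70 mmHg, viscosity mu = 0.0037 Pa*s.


Q = pi*r^4*dP / (8*mu*L)
r = 0.0046 m, L = 0.29 m
dP = 70 mmHg = 9332.54 Pa
Q = 0.001529 m^3/s


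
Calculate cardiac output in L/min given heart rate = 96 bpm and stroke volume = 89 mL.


CO = HR * SV
CO = 96 * 89 / 1000
CO = 8.544 L/min


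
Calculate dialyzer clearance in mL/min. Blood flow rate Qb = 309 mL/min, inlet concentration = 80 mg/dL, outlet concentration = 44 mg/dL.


K = Qb * (Cb_in - Cb_out) / Cb_in
K = 309 * (80 - 44) / 80
K = 139.1 mL/min


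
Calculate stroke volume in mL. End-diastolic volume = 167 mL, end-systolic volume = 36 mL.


SV = EDV - ESV
SV = 167 - 36
SV = 131 mL


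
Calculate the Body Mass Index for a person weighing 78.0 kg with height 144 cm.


BMI = weight / height^2
height = 144 cm = 1.44 m
BMI = 78.0 / 1.44^2
BMI = 37.62 kg/m^2


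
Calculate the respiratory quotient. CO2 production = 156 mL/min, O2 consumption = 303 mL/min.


RQ = VCO2 / VO2
RQ = 156 / 303
RQ = 0.5149


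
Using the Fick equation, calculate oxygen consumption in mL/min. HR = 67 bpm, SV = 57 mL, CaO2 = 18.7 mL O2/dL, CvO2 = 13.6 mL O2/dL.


CO = HR*SV = 67*57/1000 = 3.819 L/min
a-v O2 diff = 18.7 - 13.6 = 5.1 mL/dL
VO2 = CO * (CaO2-CvO2) * 10 dL/L
VO2 = 3.819 * 5.1 * 10
VO2 = 194.8 mL/min


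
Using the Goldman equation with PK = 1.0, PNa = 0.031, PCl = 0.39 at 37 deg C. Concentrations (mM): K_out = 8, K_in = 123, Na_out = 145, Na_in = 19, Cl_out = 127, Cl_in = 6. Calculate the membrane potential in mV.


Vm = (RT/F)*ln((PK*Ko + PNa*Nao + PCl*Cli)/(PK*Ki + PNa*Nai + PCl*Clo))
Numer = 14.835, Denom = 173.119
Vm = -65.66 mV


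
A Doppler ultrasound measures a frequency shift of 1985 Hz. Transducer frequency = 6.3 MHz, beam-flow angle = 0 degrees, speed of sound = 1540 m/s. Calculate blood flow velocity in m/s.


v = fd * c / (2 * f0 * cos(theta))
v = 1985 * 1540 / (2 * 6.3000e+06 * cos(0))
v = 0.2426 m/s


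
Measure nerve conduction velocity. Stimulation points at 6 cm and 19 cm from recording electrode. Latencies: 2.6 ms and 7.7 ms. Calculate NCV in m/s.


Distance = (19 - 6) / 100 = 0.13 m
dt = (7.7 - 2.6) / 1000 = 0.0051 s
NCV = dist / dt = 25.49 m/s


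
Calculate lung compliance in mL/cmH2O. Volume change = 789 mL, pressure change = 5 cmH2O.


C = dV / dP
C = 789 / 5
C = 157.8 mL/cmH2O


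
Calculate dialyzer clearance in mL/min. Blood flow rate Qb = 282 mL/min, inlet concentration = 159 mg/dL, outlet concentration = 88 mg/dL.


K = Qb * (Cb_in - Cb_out) / Cb_in
K = 282 * (159 - 88) / 159
K = 125.9 mL/min


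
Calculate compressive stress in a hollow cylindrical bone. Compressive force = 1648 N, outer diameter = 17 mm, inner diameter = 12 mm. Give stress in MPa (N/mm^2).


A = pi*(r_o^2 - r_i^2)
r_o = 8.5 mm, r_i = 6 mm
A = 113.883 mm^2
sigma = F/A = 1648 / 113.883
sigma = 14.47 MPa


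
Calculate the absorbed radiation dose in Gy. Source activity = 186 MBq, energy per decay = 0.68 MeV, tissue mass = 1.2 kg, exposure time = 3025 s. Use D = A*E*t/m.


A = 186 MBq = 1.8600e+08 Bq
E = 0.68 MeV = 1.08936e-13 J
D = A*E*t/m = 1.8600e+08*1.08936e-13*3025/1.2
D = 0.05108 Gy


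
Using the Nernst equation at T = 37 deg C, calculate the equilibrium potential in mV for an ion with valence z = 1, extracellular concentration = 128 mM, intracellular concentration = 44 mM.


E = (RT/(zF)) * ln(C_out/C_in)
T = 37 + 273.15 = 310.15 K
E = (8.314 * 310.15 / (1 * 96485)) * ln(128/44)
E = 28.54 mV


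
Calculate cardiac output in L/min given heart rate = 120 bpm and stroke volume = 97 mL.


CO = HR * SV
CO = 120 * 97 / 1000
CO = 11.64 L/min


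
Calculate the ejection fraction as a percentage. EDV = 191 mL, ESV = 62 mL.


SV = EDV - ESV = 191 - 62 = 129 mL
EF = SV/EDV * 100 = 129/191 * 100
EF = 67.54%


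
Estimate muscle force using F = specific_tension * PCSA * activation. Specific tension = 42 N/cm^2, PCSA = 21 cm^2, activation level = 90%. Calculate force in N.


F = sigma * PCSA * activation
F = 42 * 21 * 0.9
F = 793.8 N


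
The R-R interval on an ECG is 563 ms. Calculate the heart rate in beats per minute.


HR = 60 / RR_interval(s)
RR = 563 ms = 0.563 s
HR = 60 / 0.563 = 106.6 bpm


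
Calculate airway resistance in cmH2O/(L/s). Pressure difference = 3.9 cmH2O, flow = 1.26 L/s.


R = dP / flow
R = 3.9 / 1.26
R = 3.095 cmH2O/(L/s)


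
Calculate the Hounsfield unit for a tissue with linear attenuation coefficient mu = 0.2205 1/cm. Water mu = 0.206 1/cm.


HU = ((mu_tissue - mu_water) / mu_water) * 1000
HU = ((0.2205 - 0.206) / 0.206) * 1000
HU = 70.39


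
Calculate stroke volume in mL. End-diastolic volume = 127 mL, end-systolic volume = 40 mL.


SV = EDV - ESV
SV = 127 - 40
SV = 87 mL


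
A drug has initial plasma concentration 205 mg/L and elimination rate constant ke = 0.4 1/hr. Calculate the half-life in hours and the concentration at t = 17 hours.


t_half = ln(2) / ke = 0.693147 / 0.4 = 1.733 hr
C(t) = C0 * exp(-ke*t) = 205 * exp(-0.4*17)
C(17) = 0.2283 mg/L


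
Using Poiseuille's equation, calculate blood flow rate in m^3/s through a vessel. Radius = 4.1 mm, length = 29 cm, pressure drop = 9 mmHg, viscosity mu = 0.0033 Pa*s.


Q = pi*r^4*dP / (8*mu*L)
r = 0.0041 m, L = 0.29 m
dP = 9 mmHg = 1199.898 Pa
Q = 1.3913e-04 m^3/s


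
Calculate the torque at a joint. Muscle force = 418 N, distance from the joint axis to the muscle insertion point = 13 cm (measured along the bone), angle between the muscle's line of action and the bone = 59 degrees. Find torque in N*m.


Torque = F * d * sin(theta)   (moment arm = d*sin(theta))
d = 13 cm = 0.13 m
Torque = 418 * 0.13 * sin(59)
Torque = 46.58 N*m


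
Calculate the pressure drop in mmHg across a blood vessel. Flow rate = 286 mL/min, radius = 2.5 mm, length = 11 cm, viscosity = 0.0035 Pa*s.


dP = 8*mu*L*Q / (pi*r^4)
Q = 286 mL/min = 4.76667e-06 m^3/s
dP = 119.634 Pa = 119.634 / 133.322 mmHg = 0.8973 mmHg


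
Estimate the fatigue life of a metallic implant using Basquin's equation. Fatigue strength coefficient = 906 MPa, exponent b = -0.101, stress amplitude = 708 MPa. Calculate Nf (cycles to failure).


sigma_a = sigma_f' * (2Nf)^b
2Nf = (sigma_a/sigma_f')^(1/b)
2Nf = (708/906)^(1/-0.101)
2Nf = 11.490686
Nf = 5.745


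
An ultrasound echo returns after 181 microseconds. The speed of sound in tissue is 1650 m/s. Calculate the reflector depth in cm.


depth = c * t / 2
t = 181 us = 1.8100e-04 s
depth = 1650 * 1.8100e-04 / 2
depth = 0.149325 m = 14.9325 cm


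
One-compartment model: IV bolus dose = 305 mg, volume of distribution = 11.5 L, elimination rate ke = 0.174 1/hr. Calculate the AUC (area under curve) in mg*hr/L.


C0 = Dose/Vd = 305/11.5 = 26.5217 mg/L
AUC = C0/ke = 26.5217/0.174
AUC = 152.4 mg*hr/L


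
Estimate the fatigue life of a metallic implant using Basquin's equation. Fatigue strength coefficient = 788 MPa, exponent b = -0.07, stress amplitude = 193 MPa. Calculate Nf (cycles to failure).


sigma_a = sigma_f' * (2Nf)^b
2Nf = (sigma_a/sigma_f')^(1/b)
2Nf = (193/788)^(1/-0.07)
2Nf = 5.3472103e+08
Nf = 2.6736e+08


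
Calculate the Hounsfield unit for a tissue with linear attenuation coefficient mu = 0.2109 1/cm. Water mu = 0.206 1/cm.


HU = ((mu_tissue - mu_water) / mu_water) * 1000
HU = ((0.2109 - 0.206) / 0.206) * 1000
HU = 23.79


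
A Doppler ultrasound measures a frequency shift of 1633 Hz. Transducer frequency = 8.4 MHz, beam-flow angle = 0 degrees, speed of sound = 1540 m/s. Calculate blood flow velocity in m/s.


v = fd * c / (2 * f0 * cos(theta))
v = 1633 * 1540 / (2 * 8.4000e+06 * cos(0))
v = 0.1497 m/s


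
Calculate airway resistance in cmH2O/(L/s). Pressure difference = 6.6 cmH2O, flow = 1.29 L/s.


R = dP / flow
R = 6.6 / 1.29
R = 5.116 cmH2O/(L/s)


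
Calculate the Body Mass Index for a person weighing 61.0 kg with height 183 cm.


BMI = weight / height^2
height = 183 cm = 1.83 m
BMI = 61.0 / 1.83^2
BMI = 18.21 kg/m^2


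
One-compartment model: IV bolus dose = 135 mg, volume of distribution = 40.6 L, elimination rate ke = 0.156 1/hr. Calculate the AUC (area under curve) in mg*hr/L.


C0 = Dose/Vd = 135/40.6 = 3.32512 mg/L
AUC = C0/ke = 3.32512/0.156
AUC = 21.31 mg*hr/L


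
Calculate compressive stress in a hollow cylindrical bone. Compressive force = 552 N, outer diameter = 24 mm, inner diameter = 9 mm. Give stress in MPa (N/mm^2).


A = pi*(r_o^2 - r_i^2)
r_o = 12 mm, r_i = 4.5 mm
A = 388.772 mm^2
sigma = F/A = 552 / 388.772
sigma = 1.42 MPa


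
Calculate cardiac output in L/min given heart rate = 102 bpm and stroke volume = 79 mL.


CO = HR * SV
CO = 102 * 79 / 1000
CO = 8.058 L/min


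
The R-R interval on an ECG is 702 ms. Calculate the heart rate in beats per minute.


HR = 60 / RR_interval(s)
RR = 702 ms = 0.702 s
HR = 60 / 0.702 = 85.47 bpm


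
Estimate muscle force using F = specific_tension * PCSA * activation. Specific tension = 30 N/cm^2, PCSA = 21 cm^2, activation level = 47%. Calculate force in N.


F = sigma * PCSA * activation
F = 30 * 21 * 0.47
F = 296.1 N


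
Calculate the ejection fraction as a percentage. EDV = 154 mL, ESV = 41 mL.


SV = EDV - ESV = 154 - 41 = 113 mL
EF = SV/EDV * 100 = 113/154 * 100
EF = 73.38%


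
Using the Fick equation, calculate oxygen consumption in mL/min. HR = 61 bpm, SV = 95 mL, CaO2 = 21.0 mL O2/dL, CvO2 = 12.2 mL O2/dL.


CO = HR*SV = 61*95/1000 = 5.795 L/min
a-v O2 diff = 21.0 - 12.2 = 8.8 mL/dL
VO2 = CO * (CaO2-CvO2) * 10 dL/L
VO2 = 5.795 * 8.8 * 10
VO2 = 510 mL/min


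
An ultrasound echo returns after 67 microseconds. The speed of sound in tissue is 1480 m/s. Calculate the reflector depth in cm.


depth = c * t / 2
t = 67 us = 6.7000e-05 s
depth = 1480 * 6.7000e-05 / 2
depth = 0.04958 m = 4.958 cm


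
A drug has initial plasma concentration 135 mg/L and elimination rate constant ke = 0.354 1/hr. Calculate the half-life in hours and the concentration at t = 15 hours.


t_half = ln(2) / ke = 0.693147 / 0.354 = 1.958 hr
C(t) = C0 * exp(-ke*t) = 135 * exp(-0.354*15)
C(15) = 0.6672 mg/L


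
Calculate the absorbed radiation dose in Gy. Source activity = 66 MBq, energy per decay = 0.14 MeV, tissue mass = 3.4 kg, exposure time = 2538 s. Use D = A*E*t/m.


A = 66 MBq = 6.6000e+07 Bq
E = 0.14 MeV = 2.2428e-14 J
D = A*E*t/m = 6.6000e+07*2.2428e-14*2538/3.4
D = 0.001105 Gy


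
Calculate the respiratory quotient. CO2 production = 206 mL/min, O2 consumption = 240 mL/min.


RQ = VCO2 / VO2
RQ = 206 / 240
RQ = 0.8583


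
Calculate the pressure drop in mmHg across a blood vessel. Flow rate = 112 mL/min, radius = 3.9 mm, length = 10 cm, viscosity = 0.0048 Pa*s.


dP = 8*mu*L*Q / (pi*r^4)
Q = 112 mL/min = 1.86667e-06 m^3/s
dP = 9.86258 Pa = 9.86258 / 133.322 mmHg = 0.07398 mmHg


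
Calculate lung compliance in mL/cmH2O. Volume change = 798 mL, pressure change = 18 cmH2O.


C = dV / dP
C = 798 / 18
C = 44.33 mL/cmH2O


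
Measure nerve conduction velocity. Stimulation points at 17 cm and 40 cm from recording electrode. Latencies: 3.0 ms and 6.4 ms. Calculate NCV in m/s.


Distance = (40 - 17) / 100 = 0.23 m
dt = (6.4 - 3.0) / 1000 = 0.0034 s
NCV = dist / dt = 67.65 m/s
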